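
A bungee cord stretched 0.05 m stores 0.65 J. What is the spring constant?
k = 2·PE/x² = 2·0.65/(0.05)² = 520.0 N/m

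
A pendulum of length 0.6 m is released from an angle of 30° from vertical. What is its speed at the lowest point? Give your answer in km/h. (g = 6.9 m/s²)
h = L(1 − cosθ) = 0.6(1 − cos30°) = 0.0803848 m
v = √(2gh) = √(2·6.9·0.0803848) = 1.05324 m/s = 3.792 km/h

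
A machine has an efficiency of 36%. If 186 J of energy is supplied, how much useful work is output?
W_out = η·W_in = 0.36·186 = 66.96 J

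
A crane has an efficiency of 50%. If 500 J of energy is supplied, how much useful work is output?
W_out = η·W_in = 0.5·500 = 250.0 J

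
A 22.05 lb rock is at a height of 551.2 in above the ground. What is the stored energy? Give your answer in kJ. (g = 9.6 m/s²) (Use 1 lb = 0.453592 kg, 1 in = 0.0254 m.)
Convert to SI: m = 10.0017 kg, h = 14.0005 m
PE = mgh = (10.0017)(9.6)(14.0005) = 1344.28 J = 1.344 kJ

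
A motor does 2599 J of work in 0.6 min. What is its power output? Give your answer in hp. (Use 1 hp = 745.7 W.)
Convert to SI: W = 2599.0 J, t = 36.0 s
P = W/t = 2599.0/36.0 = 72.1944 W = 0.09681 hp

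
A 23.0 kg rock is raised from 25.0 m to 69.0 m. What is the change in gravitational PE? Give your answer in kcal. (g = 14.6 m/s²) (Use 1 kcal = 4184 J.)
ΔPE = mgΔh = (23.0)(14.6)(44.0) = 14775.2 J = 3.531 kcal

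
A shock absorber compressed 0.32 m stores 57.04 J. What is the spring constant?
k = 2·PE/x² = 2·57.04/(0.32)² = 1114 N/m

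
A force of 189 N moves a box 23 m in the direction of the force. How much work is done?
W = F·d = (189)(23) = 4347 J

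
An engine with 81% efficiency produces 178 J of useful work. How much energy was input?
W_in = W_out/η = 178/0.81 = 219.8 J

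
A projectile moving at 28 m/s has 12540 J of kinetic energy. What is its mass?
m = 2·KE/v² = 2·12540/(28)² = 31.99 kg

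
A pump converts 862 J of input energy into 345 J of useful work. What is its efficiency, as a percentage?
η = W_out/W_in = 345/862 = 40.02%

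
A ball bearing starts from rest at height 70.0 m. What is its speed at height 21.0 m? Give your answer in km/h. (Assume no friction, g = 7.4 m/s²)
mgh₁ = mgh₂ + ½mv² ⇒ v = √(2g(h₁−h₂)) = √(2·7.4·49.0) = 26.9295 m/s = 96.95 km/h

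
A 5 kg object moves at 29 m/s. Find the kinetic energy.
KE = ½mv² = ½(5)(29)² = 2102.5 J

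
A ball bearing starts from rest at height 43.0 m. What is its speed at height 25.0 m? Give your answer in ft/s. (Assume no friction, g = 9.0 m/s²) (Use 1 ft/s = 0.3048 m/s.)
mgh₁ = mgh₂ + ½mv² ⇒ v = √(2g(h₁−h₂)) = √(2·9.0·18.0) = 18.0 m/s = 59.06 ft/s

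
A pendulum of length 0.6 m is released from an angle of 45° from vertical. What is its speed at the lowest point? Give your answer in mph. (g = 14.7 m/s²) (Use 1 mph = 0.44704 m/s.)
h = L(1 − cosθ) = 0.6(1 − cos45°) = 0.175736 m
v = √(2gh) = √(2·14.7·0.175736) = 2.27302 m/s = 5.085 mph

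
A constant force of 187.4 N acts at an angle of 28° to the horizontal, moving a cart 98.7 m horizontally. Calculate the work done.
W = F·d·cosθ = (187.4)(98.7)cos(28°) = 16330 J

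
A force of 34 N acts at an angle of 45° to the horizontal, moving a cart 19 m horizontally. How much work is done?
W = F·d·cosθ = (34)(19)cos(45°) = 456.8 J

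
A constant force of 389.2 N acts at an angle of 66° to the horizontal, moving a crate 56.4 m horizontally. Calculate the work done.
W = F·d·cosθ = (389.2)(56.4)cos(66°) = 8928 J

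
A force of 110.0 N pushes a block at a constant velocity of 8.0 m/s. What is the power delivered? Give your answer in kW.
P = Fv = (110.0)(8.0) = 880.0 W = 0.88 kW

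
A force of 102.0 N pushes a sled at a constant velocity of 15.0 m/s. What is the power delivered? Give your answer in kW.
P = Fv = (102.0)(15.0) = 1530.0 W = 1.53 kW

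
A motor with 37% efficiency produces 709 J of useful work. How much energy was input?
W_in = W_out/η = 709/0.37 = 1916 J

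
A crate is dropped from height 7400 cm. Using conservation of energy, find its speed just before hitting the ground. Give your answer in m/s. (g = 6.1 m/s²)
Convert to SI: h = 74.0 m
mgh = ½mv² ⇒ v = √(2gh) = √(2·6.1·74.0) = 30.05 m/s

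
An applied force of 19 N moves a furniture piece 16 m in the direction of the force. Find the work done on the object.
W = F·d = (19)(16) = 304.0 J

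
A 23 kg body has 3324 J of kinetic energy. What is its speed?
v = √(2·KE/m) = √(2·3324/23) = 17.0 m/s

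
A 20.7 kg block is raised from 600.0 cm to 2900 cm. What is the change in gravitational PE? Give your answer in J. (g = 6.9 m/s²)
Convert to SI: m = 20.7 kg, Δh = 23.0 m
ΔPE = mgΔh = (20.7)(6.9)(23.0) = 3285 J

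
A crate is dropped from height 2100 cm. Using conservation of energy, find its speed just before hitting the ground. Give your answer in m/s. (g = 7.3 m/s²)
Convert to SI: h = 21.0 m
mgh = ½mv² ⇒ v = √(2gh) = √(2·7.3·21.0) = 17.51 m/s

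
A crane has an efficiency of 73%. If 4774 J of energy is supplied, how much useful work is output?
W_out = η·W_in = 0.73·4774 = 3485.02 J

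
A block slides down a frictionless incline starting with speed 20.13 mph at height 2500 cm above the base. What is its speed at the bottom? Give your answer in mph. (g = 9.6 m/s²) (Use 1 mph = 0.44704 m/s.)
Convert to SI: v₀ = 8.99892 m/s, h = 25.0 m
½mv₀² + mgh = ½mv² ⇒ v = √(v₀² + 2gh) = √(8.99892² + 2·9.6·25.0) = 23.685 m/s = 52.98 mph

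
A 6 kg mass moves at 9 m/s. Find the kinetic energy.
KE = ½mv² = ½(6)(9)² = 243.0 J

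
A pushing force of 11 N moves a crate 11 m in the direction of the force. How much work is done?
W = F·d = (11)(11) = 121.0 J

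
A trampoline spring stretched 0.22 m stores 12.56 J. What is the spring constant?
k = 2·PE/x² = 2·12.56/(0.22)² = 519.0 N/m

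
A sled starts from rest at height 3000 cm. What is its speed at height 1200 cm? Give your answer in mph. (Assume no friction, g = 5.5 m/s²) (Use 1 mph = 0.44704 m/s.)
Convert to SI: h₁−h₂ = 18.0 m
mgh₁ = mgh₂ + ½mv² ⇒ v = √(2g(h₁−h₂)) = √(2·5.5·18.0) = 14.0712 m/s = 31.48 mph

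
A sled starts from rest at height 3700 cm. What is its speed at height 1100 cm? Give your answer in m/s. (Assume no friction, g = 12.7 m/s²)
Convert to SI: h₁−h₂ = 26.0 m
mgh₁ = mgh₂ + ½mv² ⇒ v = √(2g(h₁−h₂)) = √(2·12.7·26.0) = 25.7 m/s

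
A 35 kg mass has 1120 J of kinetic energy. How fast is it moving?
v = √(2·KE/m) = √(2·1120/35) = 8.0 m/s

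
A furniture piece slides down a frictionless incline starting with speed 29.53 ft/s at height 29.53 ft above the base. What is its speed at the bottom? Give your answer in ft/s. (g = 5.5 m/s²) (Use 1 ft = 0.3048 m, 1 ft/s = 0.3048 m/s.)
Convert to SI: v₀ = 9.00074 m/s, h = 9.00074 m
½mv₀² + mgh = ½mv² ⇒ v = √(v₀² + 2gh) = √(9.00074² + 2·5.5·9.00074) = 13.4172 m/s = 44.02 ft/s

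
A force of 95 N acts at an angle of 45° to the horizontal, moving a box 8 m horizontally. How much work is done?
W = F·d·cosθ = (95)(8)cos(45°) = 537.4 J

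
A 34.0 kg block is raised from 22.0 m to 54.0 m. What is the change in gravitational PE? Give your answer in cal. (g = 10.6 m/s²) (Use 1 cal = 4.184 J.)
ΔPE = mgΔh = (34.0)(10.6)(32.0) = 11532.8 J = 2756 cal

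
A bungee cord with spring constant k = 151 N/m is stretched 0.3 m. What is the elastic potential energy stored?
PE = ½kx² = ½(151)(0.3)² = 6.795 J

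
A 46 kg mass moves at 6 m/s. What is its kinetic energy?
KE = ½mv² = ½(46)(6)² = 828.0 J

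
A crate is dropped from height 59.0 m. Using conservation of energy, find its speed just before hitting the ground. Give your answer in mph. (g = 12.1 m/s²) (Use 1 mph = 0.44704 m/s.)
mgh = ½mv² ⇒ v = √(2gh) = √(2·12.1·59.0) = 37.7862 m/s = 84.53 mph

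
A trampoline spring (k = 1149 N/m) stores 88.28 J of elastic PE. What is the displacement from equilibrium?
x = √(2·PE/k) = √(2·88.28/1149) = 0.392 m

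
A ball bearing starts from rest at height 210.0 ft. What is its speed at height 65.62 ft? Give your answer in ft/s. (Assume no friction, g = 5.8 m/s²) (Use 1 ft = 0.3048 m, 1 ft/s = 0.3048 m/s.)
Convert to SI: h₁−h₂ = 44.007 m
mgh₁ = mgh₂ + ½mv² ⇒ v = √(2g(h₁−h₂)) = √(2·5.8·44.007) = 22.5938 m/s = 74.13 ft/s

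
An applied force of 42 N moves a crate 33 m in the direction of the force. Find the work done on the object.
W = F·d = (42)(33) = 1386 J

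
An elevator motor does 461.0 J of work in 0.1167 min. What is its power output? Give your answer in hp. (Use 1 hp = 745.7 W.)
Convert to SI: W = 461.0 J, t = 7.002 s
P = W/t = 461.0/7.002 = 65.8383 W = 0.08829 hp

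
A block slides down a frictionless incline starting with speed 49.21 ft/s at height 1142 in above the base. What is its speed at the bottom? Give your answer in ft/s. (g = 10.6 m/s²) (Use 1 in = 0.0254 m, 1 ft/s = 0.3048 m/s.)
Convert to SI: v₀ = 14.9992 m/s, h = 29.0068 m
½mv₀² + mgh = ½mv² ⇒ v = √(v₀² + 2gh) = √(14.9992² + 2·10.6·29.0068) = 28.9814 m/s = 95.08 ft/s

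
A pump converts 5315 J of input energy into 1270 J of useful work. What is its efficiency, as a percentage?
η = W_out/W_in = 1270/5315 = 23.89%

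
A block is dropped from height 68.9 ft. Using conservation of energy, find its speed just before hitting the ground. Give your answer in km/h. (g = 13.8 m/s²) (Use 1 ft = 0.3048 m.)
Convert to SI: h = 21.0007 m
mgh = ½mv² ⇒ v = √(2gh) = √(2·13.8·21.0007) = 24.0753 m/s = 86.67 km/h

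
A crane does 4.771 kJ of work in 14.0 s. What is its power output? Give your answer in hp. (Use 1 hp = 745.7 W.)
Convert to SI: W = 4771.0 J, t = 14.0 s
P = W/t = 4771.0/14.0 = 340.786 W = 0.457 hp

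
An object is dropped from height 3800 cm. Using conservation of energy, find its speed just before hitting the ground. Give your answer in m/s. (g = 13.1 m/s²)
Convert to SI: h = 38.0 m
mgh = ½mv² ⇒ v = √(2gh) = √(2·13.1·38.0) = 31.55 m/s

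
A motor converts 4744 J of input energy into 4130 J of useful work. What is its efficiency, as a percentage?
η = W_out/W_in = 4130/4744 = 87.06%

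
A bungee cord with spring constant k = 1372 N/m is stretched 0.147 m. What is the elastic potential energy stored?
PE = ½kx² = ½(1372)(0.147)² = 14.82 J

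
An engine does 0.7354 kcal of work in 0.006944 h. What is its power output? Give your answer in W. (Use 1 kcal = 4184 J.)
Convert to SI: W = 3076.91 J, t = 24.9984 s
P = W/t = 3076.91/24.9984 = 123.1 W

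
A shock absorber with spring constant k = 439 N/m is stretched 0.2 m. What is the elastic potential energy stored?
PE = ½kx² = ½(439)(0.2)² = 8.78 J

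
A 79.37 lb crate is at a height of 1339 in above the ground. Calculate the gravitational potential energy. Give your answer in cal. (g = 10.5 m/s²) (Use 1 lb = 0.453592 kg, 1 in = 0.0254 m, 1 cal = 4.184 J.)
Convert to SI: m = 36.0016 kg, h = 34.0106 m
PE = mgh = (36.0016)(10.5)(34.0106) = 12856.6 J = 3073 cal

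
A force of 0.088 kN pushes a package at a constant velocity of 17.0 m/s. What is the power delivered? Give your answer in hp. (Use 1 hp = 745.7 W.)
Convert to SI: F = 88.0 N, v = 17.0 m/s
P = Fv = (88.0)(17.0) = 1496.0 W = 2.006 hp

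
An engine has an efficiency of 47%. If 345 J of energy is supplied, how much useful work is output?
W_out = η·W_in = 0.47·345 = 162.15 J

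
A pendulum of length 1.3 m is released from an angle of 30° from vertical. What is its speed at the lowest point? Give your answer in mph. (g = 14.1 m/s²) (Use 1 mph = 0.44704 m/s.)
h = L(1 − cosθ) = 1.3(1 − cos30°) = 0.174167 m
v = √(2gh) = √(2·14.1·0.174167) = 2.21619 m/s = 4.957 mph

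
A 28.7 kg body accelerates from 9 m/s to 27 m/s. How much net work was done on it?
W = ΔKE = ½m(v₂² − v₁²) = ½(28.7)(27² − 9²) = 9298.8 J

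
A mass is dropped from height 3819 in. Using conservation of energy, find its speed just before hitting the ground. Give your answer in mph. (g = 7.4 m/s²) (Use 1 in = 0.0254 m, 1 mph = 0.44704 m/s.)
Convert to SI: h = 97.0026 m
mgh = ½mv² ⇒ v = √(2gh) = √(2·7.4·97.0026) = 37.8898 m/s = 84.76 mph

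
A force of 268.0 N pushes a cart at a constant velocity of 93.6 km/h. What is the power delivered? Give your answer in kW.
Convert to SI: F = 268.0 N, v = 26.0 m/s
P = Fv = (268.0)(26.0) = 6968.0 W = 6.968 kW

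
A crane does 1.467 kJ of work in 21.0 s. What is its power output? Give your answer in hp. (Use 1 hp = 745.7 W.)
Convert to SI: W = 1467.0 J, t = 21.0 s
P = W/t = 1467.0/21.0 = 69.8571 W = 0.09368 hp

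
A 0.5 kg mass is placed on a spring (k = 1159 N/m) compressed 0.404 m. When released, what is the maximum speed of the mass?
½kx² = ½mv² ⇒ v = x√(k/m) = (0.404)√(1159/0.5) = 19.45 m/s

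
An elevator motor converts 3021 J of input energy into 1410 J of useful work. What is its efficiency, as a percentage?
η = W_out/W_in = 1410/3021 = 46.67%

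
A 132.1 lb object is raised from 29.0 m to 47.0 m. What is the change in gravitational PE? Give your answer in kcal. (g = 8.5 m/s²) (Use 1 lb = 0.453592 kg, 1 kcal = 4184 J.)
Convert to SI: m = 59.9195 kg, Δh = 18.0 m
ΔPE = mgΔh = (59.9195)(8.5)(18.0) = 9167.68 J = 2.191 kcal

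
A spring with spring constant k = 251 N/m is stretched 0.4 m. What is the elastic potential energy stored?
PE = ½kx² = ½(251)(0.4)² = 20.08 J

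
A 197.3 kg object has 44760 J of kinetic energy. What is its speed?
v = √(2·KE/m) = √(2·44760/197.3) = 21.3 m/s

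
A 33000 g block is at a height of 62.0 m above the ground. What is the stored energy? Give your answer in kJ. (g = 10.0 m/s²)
Convert to SI: m = 33.0 kg, h = 62.0 m
PE = mgh = (33.0)(10.0)(62.0) = 20460.0 J = 20.46 kJ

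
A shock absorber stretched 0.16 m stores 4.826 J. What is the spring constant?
k = 2·PE/x² = 2·4.826/(0.16)² = 377.0 N/m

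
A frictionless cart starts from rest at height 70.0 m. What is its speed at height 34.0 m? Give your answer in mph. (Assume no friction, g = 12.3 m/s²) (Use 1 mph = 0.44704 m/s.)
mgh₁ = mgh₂ + ½mv² ⇒ v = √(2g(h₁−h₂)) = √(2·12.3·36.0) = 29.759 m/s = 66.57 mph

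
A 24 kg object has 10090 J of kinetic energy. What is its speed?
v = √(2·KE/m) = √(2·10090/24) = 29.0 m/s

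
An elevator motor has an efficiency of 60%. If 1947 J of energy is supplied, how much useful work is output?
W_out = η·W_in = 0.6·1947 = 1168.2 J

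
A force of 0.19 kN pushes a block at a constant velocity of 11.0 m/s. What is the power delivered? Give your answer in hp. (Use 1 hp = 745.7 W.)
Convert to SI: F = 190.0 N, v = 11.0 m/s
P = Fv = (190.0)(11.0) = 2090.0 W = 2.803 hp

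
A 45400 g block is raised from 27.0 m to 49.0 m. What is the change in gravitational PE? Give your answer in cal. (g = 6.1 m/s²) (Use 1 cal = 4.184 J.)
Convert to SI: m = 45.4 kg, Δh = 22.0 m
ΔPE = mgΔh = (45.4)(6.1)(22.0) = 6092.68 J = 1456 cal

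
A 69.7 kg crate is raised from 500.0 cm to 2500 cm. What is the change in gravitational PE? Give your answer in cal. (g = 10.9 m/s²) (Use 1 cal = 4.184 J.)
Convert to SI: m = 69.7 kg, Δh = 20.0 m
ΔPE = mgΔh = (69.7)(10.9)(20.0) = 15194.6 J = 3632 cal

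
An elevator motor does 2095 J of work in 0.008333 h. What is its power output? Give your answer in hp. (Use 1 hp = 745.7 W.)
Convert to SI: W = 2095.0 J, t = 29.9988 s
P = W/t = 2095.0/29.9988 = 69.8361 W = 0.09365 hp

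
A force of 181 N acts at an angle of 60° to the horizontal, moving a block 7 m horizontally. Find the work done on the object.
W = F·d·cosθ = (181)(7)cos(60°) = 633.5 J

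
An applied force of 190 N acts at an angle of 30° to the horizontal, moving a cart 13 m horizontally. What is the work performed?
W = F·d·cosθ = (190)(13)cos(30°) = 2139 J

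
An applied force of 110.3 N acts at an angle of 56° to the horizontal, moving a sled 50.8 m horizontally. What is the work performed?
W = F·d·cosθ = (110.3)(50.8)cos(56°) = 3133 J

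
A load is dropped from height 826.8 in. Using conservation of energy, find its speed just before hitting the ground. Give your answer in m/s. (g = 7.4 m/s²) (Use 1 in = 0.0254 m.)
Convert to SI: h = 21.0007 m
mgh = ½mv² ⇒ v = √(2gh) = √(2·7.4·21.0007) = 17.63 m/s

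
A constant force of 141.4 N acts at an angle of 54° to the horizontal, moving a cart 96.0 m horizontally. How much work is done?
W = F·d·cosθ = (141.4)(96.0)cos(54°) = 7979 J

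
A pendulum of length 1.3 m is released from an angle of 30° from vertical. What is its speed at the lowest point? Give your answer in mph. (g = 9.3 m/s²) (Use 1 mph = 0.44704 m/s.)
h = L(1 − cosθ) = 1.3(1 − cos30°) = 0.174167 m
v = √(2gh) = √(2·9.3·0.174167) = 1.79986 m/s = 4.026 mph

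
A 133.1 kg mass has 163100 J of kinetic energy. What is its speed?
v = √(2·KE/m) = √(2·163100/133.1) = 49.51 m/s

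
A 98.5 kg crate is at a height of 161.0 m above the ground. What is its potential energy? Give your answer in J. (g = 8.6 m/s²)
PE = mgh = (98.5)(8.6)(161.0) = 136400 J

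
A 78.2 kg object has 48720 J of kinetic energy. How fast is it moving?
v = √(2·KE/m) = √(2·48720/78.2) = 35.3 m/s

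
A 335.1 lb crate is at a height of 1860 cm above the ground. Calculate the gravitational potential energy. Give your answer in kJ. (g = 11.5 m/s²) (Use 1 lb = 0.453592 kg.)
Convert to SI: m = 151.999 kg, h = 18.6 m
PE = mgh = (151.999)(11.5)(18.6) = 32512.5 J = 32.51 kJ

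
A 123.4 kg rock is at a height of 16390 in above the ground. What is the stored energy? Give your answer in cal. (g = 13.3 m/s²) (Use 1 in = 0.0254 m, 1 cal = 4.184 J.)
Convert to SI: m = 123.4 kg, h = 416.306 m
PE = mgh = (123.4)(13.3)(416.306) = 683250 J = 163300 cal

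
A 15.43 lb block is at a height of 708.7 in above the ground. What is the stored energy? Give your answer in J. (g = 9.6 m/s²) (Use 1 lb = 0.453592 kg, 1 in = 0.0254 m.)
Convert to SI: m = 6.99892 kg, h = 18.001 m
PE = mgh = (6.99892)(9.6)(18.001) = 1209 J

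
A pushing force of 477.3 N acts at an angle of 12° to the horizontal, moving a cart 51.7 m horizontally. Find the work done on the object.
W = F·d·cosθ = (477.3)(51.7)cos(12°) = 24140 J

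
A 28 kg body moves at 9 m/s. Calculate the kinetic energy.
KE = ½mv² = ½(28)(9)² = 1134.0 J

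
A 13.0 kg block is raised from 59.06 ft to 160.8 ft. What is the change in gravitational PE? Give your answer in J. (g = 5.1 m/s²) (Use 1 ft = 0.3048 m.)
Convert to SI: m = 13.0 kg, Δh = 31.0104 m
ΔPE = mgΔh = (13.0)(5.1)(31.0104) = 2056 J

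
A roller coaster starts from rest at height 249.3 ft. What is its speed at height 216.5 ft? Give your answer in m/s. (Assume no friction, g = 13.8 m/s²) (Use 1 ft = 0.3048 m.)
Convert to SI: h₁−h₂ = 9.99744 m
mgh₁ = mgh₂ + ½mv² ⇒ v = √(2g(h₁−h₂)) = √(2·13.8·9.99744) = 16.61 m/s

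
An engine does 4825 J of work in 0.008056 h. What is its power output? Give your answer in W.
Convert to SI: W = 4825.0 J, t = 29.0016 s
P = W/t = 4825.0/29.0016 = 166.4 W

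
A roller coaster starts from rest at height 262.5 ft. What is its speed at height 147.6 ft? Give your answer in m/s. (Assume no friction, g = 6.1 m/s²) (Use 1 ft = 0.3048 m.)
Convert to SI: h₁−h₂ = 35.0215 m
mgh₁ = mgh₂ + ½mv² ⇒ v = √(2g(h₁−h₂)) = √(2·6.1·35.0215) = 20.67 m/s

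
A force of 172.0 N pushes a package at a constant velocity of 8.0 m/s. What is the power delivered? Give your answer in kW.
P = Fv = (172.0)(8.0) = 1376.0 W = 1.376 kW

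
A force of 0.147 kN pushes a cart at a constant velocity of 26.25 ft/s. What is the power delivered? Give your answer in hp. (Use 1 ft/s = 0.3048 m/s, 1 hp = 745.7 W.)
Convert to SI: F = 147.0 N, v = 8.001 m/s
P = Fv = (147.0)(8.001) = 1176.15 W = 1.577 hp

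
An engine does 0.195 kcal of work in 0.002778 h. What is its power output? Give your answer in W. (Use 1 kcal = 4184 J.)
Convert to SI: W = 815.88 J, t = 10.0008 s
P = W/t = 815.88/10.0008 = 81.58 W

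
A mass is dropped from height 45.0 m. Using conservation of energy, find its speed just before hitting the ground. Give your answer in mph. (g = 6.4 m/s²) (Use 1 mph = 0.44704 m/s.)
mgh = ½mv² ⇒ v = √(2gh) = √(2·6.4·45.0) = 24.0 m/s = 53.69 mph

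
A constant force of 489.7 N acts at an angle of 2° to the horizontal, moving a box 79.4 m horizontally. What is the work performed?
W = F·d·cosθ = (489.7)(79.4)cos(2°) = 38860 J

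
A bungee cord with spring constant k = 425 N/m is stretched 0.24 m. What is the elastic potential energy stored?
PE = ½kx² = ½(425)(0.24)² = 12.24 J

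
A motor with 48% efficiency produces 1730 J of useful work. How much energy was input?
W_in = W_out/η = 1730/0.48 = 3604 J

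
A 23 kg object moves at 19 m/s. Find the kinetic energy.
KE = ½mv² = ½(23)(19)² = 4151.5 J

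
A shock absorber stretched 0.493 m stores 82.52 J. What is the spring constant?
k = 2·PE/x² = 2·82.52/(0.493)² = 679.0 N/m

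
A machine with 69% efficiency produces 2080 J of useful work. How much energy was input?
W_in = W_out/η = 2080/0.69 = 3014 J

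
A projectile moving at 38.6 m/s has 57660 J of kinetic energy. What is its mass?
m = 2·KE/v² = 2·57660/(38.6)² = 77.4 kg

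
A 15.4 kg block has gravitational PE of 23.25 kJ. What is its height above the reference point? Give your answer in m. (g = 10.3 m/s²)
Convert to SI: m = 15.4 kg, PE = 23250.0 J
h = PE/(mg) = 23250.0/(15.4·10.3) = 146.6 m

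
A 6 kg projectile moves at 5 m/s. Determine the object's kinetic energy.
KE = ½mv² = ½(6)(5)² = 75.0 J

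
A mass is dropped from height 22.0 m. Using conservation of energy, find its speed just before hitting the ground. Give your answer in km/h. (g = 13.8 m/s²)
mgh = ½mv² ⇒ v = √(2gh) = √(2·13.8·22.0) = 24.6414 m/s = 88.71 km/h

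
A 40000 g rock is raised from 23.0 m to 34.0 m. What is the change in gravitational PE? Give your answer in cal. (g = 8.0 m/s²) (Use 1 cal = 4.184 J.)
Convert to SI: m = 40.0 kg, Δh = 11.0 m
ΔPE = mgΔh = (40.0)(8.0)(11.0) = 3520.0 J = 841.3 cal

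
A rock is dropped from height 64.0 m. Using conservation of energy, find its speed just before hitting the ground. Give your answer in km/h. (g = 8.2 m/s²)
mgh = ½mv² ⇒ v = √(2gh) = √(2·8.2·64.0) = 32.3975 m/s = 116.6 km/h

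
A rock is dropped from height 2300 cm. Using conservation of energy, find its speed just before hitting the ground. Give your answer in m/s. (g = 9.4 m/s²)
Convert to SI: h = 23.0 m
mgh = ½mv² ⇒ v = √(2gh) = √(2·9.4·23.0) = 20.79 m/s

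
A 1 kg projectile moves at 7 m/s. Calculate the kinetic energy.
KE = ½mv² = ½(1)(7)² = 24.5 J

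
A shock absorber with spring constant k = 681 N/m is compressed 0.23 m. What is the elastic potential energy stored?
PE = ½kx² = ½(681)(0.23)² = 18.01 J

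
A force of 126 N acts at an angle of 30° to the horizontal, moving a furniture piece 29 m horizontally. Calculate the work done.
W = F·d·cosθ = (126)(29)cos(30°) = 3164 J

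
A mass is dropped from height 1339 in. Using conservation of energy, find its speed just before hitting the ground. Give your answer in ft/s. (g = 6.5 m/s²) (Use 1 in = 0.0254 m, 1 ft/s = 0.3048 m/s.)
Convert to SI: h = 34.0106 m
mgh = ½mv² ⇒ v = √(2gh) = √(2·6.5·34.0106) = 21.0271 m/s = 68.99 ft/s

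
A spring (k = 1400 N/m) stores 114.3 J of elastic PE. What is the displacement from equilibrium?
x = √(2·PE/k) = √(2·114.3/1400) = 0.4041 m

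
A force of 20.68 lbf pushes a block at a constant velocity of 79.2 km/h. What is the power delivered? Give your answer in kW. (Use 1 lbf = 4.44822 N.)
Convert to SI: F = 91.9892 N, v = 22.0 m/s
P = Fv = (91.9892)(22.0) = 2023.76 W = 2.024 kW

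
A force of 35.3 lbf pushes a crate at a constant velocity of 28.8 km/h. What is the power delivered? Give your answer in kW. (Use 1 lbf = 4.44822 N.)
Convert to SI: F = 157.022 N, v = 8.0 m/s
P = Fv = (157.022)(8.0) = 1256.18 W = 1.256 kW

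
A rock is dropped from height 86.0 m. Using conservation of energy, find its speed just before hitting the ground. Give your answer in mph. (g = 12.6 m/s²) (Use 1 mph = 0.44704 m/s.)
mgh = ½mv² ⇒ v = √(2gh) = √(2·12.6·86.0) = 46.5532 m/s = 104.1 mph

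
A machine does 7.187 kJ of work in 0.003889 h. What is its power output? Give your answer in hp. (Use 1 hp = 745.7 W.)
Convert to SI: W = 7187.0 J, t = 14.0004 s
P = W/t = 7187.0/14.0004 = 513.342 W = 0.6884 hp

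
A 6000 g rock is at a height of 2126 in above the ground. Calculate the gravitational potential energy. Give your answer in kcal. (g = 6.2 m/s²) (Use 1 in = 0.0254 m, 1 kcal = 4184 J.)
Convert to SI: m = 6.0 kg, h = 54.0004 m
PE = mgh = (6.0)(6.2)(54.0004) = 2008.81 J = 0.4801 kcal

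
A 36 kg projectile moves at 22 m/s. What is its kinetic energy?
KE = ½mv² = ½(36)(22)² = 8712.0 J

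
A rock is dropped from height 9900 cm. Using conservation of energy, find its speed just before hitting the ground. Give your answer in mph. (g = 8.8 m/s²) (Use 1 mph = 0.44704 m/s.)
Convert to SI: h = 99.0 m
mgh = ½mv² ⇒ v = √(2gh) = √(2·8.8·99.0) = 41.7421 m/s = 93.37 mph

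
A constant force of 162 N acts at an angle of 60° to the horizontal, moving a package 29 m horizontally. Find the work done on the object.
W = F·d·cosθ = (162)(29)cos(60°) = 2349 J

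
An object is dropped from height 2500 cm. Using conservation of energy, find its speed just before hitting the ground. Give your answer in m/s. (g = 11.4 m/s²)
Convert to SI: h = 25.0 m
mgh = ½mv² ⇒ v = √(2gh) = √(2·11.4·25.0) = 23.87 m/s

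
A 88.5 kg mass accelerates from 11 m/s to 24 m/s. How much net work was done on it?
W = ΔKE = ½m(v₂² − v₁²) = ½(88.5)(24² − 11²) = 20133.75 J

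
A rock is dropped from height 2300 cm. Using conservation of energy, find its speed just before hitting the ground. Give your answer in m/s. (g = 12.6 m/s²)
Convert to SI: h = 23.0 m
mgh = ½mv² ⇒ v = √(2gh) = √(2·12.6·23.0) = 24.07 m/s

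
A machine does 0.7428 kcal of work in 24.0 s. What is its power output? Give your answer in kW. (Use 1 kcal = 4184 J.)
Convert to SI: W = 3107.88 J, t = 24.0 s
P = W/t = 3107.88/24.0 = 129.495 W = 0.1295 kW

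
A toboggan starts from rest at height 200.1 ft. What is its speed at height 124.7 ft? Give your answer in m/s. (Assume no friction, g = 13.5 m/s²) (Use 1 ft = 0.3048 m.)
Convert to SI: h₁−h₂ = 22.9819 m
mgh₁ = mgh₂ + ½mv² ⇒ v = √(2g(h₁−h₂)) = √(2·13.5·22.9819) = 24.91 m/s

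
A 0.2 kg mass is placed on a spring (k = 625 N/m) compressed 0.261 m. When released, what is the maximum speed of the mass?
½kx² = ½mv² ⇒ v = x√(k/m) = (0.261)√(625/0.2) = 14.59 m/s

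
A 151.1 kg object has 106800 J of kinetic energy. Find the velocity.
v = √(2·KE/m) = √(2·106800/151.1) = 37.6 m/s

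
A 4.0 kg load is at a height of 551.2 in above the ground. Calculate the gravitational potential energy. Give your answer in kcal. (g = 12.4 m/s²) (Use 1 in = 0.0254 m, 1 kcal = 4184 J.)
Convert to SI: m = 4.0 kg, h = 14.0005 m
PE = mgh = (4.0)(12.4)(14.0005) = 694.424 J = 0.166 kcal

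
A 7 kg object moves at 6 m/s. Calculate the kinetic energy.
KE = ½mv² = ½(7)(6)² = 126.0 J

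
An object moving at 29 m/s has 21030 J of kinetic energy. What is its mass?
m = 2·KE/v² = 2·21030/(29)² = 50.01 kg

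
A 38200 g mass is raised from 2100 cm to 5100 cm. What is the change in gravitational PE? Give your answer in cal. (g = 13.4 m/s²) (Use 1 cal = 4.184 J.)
Convert to SI: m = 38.2 kg, Δh = 30.0 m
ΔPE = mgΔh = (38.2)(13.4)(30.0) = 15356.4 J = 3670 cal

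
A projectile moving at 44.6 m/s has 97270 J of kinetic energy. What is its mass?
m = 2·KE/v² = 2·97270/(44.6)² = 97.8 kg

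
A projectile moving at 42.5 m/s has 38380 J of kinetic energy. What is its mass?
m = 2·KE/v² = 2·38380/(42.5)² = 42.5 kg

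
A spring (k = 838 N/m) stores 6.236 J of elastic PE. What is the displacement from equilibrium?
x = √(2·PE/k) = √(2·6.236/838) = 0.122 m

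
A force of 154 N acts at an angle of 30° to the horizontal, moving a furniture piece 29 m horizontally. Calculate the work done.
W = F·d·cosθ = (154)(29)cos(30°) = 3868 J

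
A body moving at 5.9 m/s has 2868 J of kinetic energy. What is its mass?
m = 2·KE/v² = 2·2868/(5.9)² = 164.8 kg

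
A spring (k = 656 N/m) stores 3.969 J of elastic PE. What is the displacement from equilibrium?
x = √(2·PE/k) = √(2·3.969/656) = 0.11 m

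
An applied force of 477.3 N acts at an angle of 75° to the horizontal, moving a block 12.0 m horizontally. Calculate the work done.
W = F·d·cosθ = (477.3)(12.0)cos(75°) = 1482 J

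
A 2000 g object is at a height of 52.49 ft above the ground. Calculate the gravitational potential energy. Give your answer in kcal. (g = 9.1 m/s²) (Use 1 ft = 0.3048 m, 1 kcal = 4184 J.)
Convert to SI: m = 2.0 kg, h = 15.999 m
PE = mgh = (2.0)(9.1)(15.999) = 291.181 J = 0.06959 kcal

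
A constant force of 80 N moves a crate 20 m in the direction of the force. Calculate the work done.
W = F·d = (80)(20) = 1600 J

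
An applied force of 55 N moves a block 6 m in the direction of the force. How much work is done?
W = F·d = (55)(6) = 330.0 J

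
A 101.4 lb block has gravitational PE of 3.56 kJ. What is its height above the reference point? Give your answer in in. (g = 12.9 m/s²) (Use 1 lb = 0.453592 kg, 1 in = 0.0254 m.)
Convert to SI: m = 45.9942 kg, PE = 3560.0 J
h = PE/(mg) = 3560.0/(45.9942·12.9) = 6.00008 m = 236.2 in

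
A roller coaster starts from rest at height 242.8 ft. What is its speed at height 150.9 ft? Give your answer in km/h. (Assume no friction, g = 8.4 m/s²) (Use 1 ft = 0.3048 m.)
Convert to SI: h₁−h₂ = 28.0111 m
mgh₁ = mgh₂ + ½mv² ⇒ v = √(2g(h₁−h₂)) = √(2·8.4·28.0111) = 21.693 m/s = 78.09 km/h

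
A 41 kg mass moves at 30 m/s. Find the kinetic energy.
KE = ½mv² = ½(41)(30)² = 18450.0 J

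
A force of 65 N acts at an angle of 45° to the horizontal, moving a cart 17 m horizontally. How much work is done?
W = F·d·cosθ = (65)(17)cos(45°) = 781.4 J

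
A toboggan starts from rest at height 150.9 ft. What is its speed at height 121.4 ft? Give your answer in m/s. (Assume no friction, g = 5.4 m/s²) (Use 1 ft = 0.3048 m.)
Convert to SI: h₁−h₂ = 8.9916 m
mgh₁ = mgh₂ + ½mv² ⇒ v = √(2g(h₁−h₂)) = √(2·5.4·8.9916) = 9.854 m/s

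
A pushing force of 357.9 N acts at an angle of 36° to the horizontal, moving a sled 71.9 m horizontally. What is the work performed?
W = F·d·cosθ = (357.9)(71.9)cos(36°) = 20820 J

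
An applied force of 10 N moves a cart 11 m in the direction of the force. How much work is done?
W = F·d = (10)(11) = 110.0 J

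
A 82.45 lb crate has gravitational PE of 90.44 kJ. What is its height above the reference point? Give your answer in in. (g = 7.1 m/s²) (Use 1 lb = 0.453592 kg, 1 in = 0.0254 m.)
Convert to SI: m = 37.3987 kg, PE = 90440.0 J
h = PE/(mg) = 90440.0/(37.3987·7.1) = 340.601 m = 13410 in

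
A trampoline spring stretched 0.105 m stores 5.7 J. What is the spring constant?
k = 2·PE/x² = 2·5.7/(0.105)² = 1034 N/m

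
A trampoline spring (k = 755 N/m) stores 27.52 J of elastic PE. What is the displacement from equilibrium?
x = √(2·PE/k) = √(2·27.52/755) = 0.27 m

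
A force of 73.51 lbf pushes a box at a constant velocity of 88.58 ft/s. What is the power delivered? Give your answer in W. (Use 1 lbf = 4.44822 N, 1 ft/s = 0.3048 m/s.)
Convert to SI: F = 326.989 N, v = 26.9992 m/s
P = Fv = (326.989)(26.9992) = 8828 W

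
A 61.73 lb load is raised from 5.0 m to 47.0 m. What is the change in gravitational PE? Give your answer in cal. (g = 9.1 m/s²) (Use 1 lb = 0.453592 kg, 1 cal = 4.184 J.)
Convert to SI: m = 28.0002 kg, Δh = 42.0 m
ΔPE = mgΔh = (28.0002)(9.1)(42.0) = 10701.7 J = 2558 cal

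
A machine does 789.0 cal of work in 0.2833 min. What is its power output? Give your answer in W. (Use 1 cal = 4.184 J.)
Convert to SI: W = 3301.18 J, t = 16.998 s
P = W/t = 3301.18/16.998 = 194.2 W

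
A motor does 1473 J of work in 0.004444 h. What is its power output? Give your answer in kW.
Convert to SI: W = 1473.0 J, t = 15.9984 s
P = W/t = 1473.0/15.9984 = 92.0717 W = 0.09207 kW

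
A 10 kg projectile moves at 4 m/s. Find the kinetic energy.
KE = ½mv² = ½(10)(4)² = 80.0 J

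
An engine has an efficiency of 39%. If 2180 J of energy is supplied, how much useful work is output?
W_out = η·W_in = 0.39·2180 = 850.2 J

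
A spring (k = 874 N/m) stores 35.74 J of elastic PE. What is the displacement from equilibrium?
x = √(2·PE/k) = √(2·35.74/874) = 0.286 m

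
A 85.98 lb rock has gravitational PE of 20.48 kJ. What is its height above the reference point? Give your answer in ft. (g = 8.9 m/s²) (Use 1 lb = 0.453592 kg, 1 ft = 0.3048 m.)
Convert to SI: m = 38.9998 kg, PE = 20480.0 J
h = PE/(mg) = 20480.0/(38.9998·8.9) = 59.0034 m = 193.6 ft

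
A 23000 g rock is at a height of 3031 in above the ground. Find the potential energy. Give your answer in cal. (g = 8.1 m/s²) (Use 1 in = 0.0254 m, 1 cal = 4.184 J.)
Convert to SI: m = 23.0 kg, h = 76.9874 m
PE = mgh = (23.0)(8.1)(76.9874) = 14342.8 J = 3428 cal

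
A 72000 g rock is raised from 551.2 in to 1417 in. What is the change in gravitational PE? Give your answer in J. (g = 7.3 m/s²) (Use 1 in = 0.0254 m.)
Convert to SI: m = 72.0 kg, Δh = 21.9913 m
ΔPE = mgΔh = (72.0)(7.3)(21.9913) = 11560 J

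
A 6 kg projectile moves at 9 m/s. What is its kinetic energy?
KE = ½mv² = ½(6)(9)² = 243.0 J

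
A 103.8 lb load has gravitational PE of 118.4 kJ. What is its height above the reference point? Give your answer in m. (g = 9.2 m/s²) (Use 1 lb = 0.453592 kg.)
Convert to SI: m = 47.0828 kg, PE = 118400 J
h = PE/(mg) = 118400/(47.0828·9.2) = 273.3 m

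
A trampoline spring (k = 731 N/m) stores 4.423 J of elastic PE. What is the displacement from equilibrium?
x = √(2·PE/k) = √(2·4.423/731) = 0.11 m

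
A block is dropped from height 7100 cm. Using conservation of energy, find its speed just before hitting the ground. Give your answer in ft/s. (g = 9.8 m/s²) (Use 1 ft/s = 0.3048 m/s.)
Convert to SI: h = 71.0 m
mgh = ½mv² ⇒ v = √(2gh) = √(2·9.8·71.0) = 37.3042 m/s = 122.4 ft/s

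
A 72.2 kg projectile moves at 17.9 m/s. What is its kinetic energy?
KE = ½mv² = ½(72.2)(17.9)² = 11570 J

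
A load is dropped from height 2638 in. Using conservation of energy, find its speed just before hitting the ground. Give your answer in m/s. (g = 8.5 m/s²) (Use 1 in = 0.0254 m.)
Convert to SI: h = 67.0052 m
mgh = ½mv² ⇒ v = √(2gh) = √(2·8.5·67.0052) = 33.75 m/s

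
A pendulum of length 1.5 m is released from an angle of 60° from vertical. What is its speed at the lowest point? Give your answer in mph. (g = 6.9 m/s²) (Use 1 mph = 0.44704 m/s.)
h = L(1 − cosθ) = 1.5(1 − cos60°) = 0.75 m
v = √(2gh) = √(2·6.9·0.75) = 3.21714 m/s = 7.197 mph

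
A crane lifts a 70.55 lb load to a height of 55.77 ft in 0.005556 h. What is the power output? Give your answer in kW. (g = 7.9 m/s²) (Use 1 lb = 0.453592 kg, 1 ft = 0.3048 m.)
Convert to SI: m = 32.0009 kg, h = 16.9987 m, t = 20.0016 s
P = mgh/t = (32.0009)(7.9)(16.9987)/20.0016 = 214.852 W = 0.2149 kW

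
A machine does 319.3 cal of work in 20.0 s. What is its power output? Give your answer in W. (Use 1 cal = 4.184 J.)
Convert to SI: W = 1335.95 J, t = 20.0 s
P = W/t = 1335.95/20.0 = 66.8 W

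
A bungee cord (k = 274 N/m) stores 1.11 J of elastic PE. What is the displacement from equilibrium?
x = √(2·PE/k) = √(2·1.11/274) = 0.09001 m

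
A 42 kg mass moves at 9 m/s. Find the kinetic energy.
KE = ½mv² = ½(42)(9)² = 1701.0 J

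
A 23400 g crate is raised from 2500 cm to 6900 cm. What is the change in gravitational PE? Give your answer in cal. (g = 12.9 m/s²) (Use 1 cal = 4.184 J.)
Convert to SI: m = 23.4 kg, Δh = 44.0 m
ΔPE = mgΔh = (23.4)(12.9)(44.0) = 13281.8 J = 3174 cal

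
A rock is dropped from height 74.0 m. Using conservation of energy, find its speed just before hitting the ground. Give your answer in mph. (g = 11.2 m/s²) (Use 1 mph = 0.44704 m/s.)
mgh = ½mv² ⇒ v = √(2gh) = √(2·11.2·74.0) = 40.7136 m/s = 91.07 mph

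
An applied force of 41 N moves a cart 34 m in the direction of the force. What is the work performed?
W = F·d = (41)(34) = 1394 J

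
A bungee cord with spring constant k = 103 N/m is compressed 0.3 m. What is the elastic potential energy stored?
PE = ½kx² = ½(103)(0.3)² = 4.635 J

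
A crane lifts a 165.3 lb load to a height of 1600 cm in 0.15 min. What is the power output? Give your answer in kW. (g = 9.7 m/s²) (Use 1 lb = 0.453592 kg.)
Convert to SI: m = 74.9788 kg, h = 16.0 m, t = 9.0 s
P = mgh/t = (74.9788)(9.7)(16.0)/9.0 = 1292.97 W = 1.293 kW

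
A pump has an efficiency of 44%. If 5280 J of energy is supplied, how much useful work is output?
W_out = η·W_in = 0.44·5280 = 2323.2 J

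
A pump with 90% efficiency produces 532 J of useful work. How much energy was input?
W_in = W_out/η = 532/0.9 = 591.1 J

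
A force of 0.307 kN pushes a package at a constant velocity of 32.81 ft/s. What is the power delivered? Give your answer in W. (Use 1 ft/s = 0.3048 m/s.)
Convert to SI: F = 307.0 N, v = 10.0005 m/s
P = Fv = (307.0)(10.0005) = 3070 W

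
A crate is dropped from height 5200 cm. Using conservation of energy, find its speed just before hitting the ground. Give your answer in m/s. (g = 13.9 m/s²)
Convert to SI: h = 52.0 m
mgh = ½mv² ⇒ v = √(2gh) = √(2·13.9·52.0) = 38.02 m/s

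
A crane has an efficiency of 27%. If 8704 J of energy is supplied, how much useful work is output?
W_out = η·W_in = 0.27·8704 = 2350.08 J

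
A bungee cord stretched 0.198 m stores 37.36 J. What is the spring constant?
k = 2·PE/x² = 2·37.36/(0.198)² = 1906 N/m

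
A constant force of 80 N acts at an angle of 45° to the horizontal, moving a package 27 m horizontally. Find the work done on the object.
W = F·d·cosθ = (80)(27)cos(45°) = 1527 J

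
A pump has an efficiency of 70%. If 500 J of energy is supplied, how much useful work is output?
W_out = η·W_in = 0.7·500 = 350.0 J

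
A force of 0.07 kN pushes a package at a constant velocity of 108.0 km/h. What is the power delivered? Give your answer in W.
Convert to SI: F = 70.0 N, v = 30.0 m/s
P = Fv = (70.0)(30.0) = 2100 W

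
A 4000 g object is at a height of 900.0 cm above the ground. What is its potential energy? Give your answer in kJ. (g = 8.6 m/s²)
Convert to SI: m = 4.0 kg, h = 9.0 m
PE = mgh = (4.0)(8.6)(9.0) = 309.6 J = 0.3096 kJ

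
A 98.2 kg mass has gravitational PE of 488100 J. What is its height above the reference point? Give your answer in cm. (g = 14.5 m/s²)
h = PE/(mg) = 488100/(98.2·14.5) = 342.791 m = 34280 cm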